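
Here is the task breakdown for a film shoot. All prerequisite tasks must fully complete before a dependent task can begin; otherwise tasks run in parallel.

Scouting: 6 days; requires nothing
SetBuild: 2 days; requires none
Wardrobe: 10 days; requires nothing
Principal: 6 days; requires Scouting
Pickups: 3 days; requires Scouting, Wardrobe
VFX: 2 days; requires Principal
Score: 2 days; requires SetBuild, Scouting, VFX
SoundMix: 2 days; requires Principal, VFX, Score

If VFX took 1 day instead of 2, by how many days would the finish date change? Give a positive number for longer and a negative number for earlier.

-1

As given, the longest chain is Scouting→Principal→VFX→Score→SoundMix = 6+6+2+2+2 = 18, so the finish is 18 days.
Since VFX is critical, the -1 change carries straight to that chain (now 17 days).
No other chain overtakes it, so the finish is 17 days.
Change in finish: 17 − 18 = -1 days.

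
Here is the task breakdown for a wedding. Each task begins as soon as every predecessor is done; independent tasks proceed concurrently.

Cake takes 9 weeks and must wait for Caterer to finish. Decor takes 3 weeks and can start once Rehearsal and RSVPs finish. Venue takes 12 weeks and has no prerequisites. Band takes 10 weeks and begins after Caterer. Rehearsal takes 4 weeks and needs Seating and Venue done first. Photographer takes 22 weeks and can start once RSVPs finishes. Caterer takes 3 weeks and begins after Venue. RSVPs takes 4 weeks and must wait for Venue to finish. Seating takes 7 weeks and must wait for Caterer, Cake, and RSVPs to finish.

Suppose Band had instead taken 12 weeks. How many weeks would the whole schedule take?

Actual critical path: Venue→Caterer→Cake→Seating→Rehearsal→Decor = 12+3+9+7+4+3 = 38 ⇒ 38 weeks.
The longest path through Band is only 25 weeks, so Band has float 13.
No other chain overtakes it, so the finish is 38 weeks.

38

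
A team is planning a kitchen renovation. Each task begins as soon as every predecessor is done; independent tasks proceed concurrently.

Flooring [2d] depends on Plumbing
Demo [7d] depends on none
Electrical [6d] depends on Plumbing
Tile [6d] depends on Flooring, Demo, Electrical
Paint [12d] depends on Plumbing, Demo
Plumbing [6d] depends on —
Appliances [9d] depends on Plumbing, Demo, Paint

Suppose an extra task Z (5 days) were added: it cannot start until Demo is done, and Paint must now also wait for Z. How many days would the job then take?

33

Originally the job takes 28 days.
With Z inserted, Paint now waits for max(Plumbing, Demo, Z).
New critical path: Demo→Z→Paint→Appliances = 7+5+12+9 = 33 ⇒ 33 days.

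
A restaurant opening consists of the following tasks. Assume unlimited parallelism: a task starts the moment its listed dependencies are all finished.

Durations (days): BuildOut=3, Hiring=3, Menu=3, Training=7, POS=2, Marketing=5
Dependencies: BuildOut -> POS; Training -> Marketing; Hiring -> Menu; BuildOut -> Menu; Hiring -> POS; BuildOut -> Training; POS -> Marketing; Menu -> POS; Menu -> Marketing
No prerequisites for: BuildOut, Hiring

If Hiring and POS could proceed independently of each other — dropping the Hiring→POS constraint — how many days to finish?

With the dependency in place, BuildOut→Training→Marketing = 3+7+5 = 15 sets the finish at 15 days.
Dropping Hiring→POS doesn't change POS's earliest start (6); another predecessor still binds.
After: BuildOut→Training→Marketing = 3+7+5 = 15 → 15 days.

15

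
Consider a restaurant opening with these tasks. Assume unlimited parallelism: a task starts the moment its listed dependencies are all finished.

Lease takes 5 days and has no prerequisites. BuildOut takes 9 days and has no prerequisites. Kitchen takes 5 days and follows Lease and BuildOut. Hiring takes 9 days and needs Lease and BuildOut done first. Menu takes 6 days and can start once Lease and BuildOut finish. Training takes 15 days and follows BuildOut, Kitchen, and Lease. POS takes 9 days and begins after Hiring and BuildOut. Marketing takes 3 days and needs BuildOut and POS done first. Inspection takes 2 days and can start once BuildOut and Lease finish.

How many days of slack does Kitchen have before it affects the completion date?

1

Critical path: BuildOut→Hiring→POS→Marketing = 9+9+9+3 = 30, so the finish is 30 days.
The longest chain containing Kitchen totals 29 days.
Float = 30 − 29 = 1.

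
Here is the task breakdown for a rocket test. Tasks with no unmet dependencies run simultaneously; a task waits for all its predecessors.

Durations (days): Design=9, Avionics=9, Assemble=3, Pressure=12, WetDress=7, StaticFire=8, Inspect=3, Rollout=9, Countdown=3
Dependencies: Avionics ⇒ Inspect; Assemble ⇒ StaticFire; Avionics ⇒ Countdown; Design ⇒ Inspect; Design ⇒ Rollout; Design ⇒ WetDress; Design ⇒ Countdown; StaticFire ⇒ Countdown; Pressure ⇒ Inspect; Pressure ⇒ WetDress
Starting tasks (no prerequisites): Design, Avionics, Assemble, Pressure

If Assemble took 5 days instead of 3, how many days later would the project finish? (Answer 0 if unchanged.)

0

As given, the longest chain is Pressure→WetDress = 12+7 = 19, so the finish is 19 days.
Assemble is off the critical path — its longest chain is 14 days, giving 5 of slack.
The critical path is still Pressure→WetDress; finish is now 19 days.
Change in finish: 19 − 19 = +0 days.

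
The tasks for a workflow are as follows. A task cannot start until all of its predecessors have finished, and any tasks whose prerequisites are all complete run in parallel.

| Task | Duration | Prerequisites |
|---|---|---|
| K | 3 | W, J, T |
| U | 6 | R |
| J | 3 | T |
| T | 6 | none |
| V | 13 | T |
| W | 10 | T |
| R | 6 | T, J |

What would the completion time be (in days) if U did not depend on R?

19

Original critical path: T→J→R→U = 6+3+6+6 = 21 ⇒ 21 days.
Without R→U, U's earliest start moves from 15 to 0.
After: T→W→K = 6+10+3 = 19 → 19 days.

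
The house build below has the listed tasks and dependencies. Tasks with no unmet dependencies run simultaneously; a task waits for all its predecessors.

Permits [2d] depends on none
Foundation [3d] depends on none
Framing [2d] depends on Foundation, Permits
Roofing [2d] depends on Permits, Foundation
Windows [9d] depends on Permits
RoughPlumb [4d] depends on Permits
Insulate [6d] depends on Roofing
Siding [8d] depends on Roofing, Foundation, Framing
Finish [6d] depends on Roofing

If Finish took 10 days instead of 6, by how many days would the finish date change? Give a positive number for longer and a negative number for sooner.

Critical path before the change: Foundation→Framing→Siding = 3+2+8 = 13 giving 13 days.
Finish is off the critical path — its longest chain is 11 days, giving 2 of slack.
The binding chain switches to Foundation→Roofing→Finish = 3+2+10 = 15; finish 15 days.
Change in finish: 15 − 13 = +2 days.

2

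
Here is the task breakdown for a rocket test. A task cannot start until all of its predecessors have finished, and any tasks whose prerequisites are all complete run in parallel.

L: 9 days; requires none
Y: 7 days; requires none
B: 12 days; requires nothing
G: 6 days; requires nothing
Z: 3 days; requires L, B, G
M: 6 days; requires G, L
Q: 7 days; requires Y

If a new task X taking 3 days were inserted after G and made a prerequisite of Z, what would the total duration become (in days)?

15

Originally the project takes 15 days.
With X inserted, Z now waits for max(L, B, G, X).
New critical path: L→M = 9+6 = 15 ⇒ 15 days.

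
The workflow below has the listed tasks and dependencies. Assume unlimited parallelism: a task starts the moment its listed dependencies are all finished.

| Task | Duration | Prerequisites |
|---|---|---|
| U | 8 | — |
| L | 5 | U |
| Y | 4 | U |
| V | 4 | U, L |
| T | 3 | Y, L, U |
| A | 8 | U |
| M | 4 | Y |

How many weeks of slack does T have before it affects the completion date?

1

The longest chain is U→L→V = 8+5+4 = 17; overall finish 17 weeks.
The longest chain containing T totals 16 weeks.
Float = 17 − 16 = 1.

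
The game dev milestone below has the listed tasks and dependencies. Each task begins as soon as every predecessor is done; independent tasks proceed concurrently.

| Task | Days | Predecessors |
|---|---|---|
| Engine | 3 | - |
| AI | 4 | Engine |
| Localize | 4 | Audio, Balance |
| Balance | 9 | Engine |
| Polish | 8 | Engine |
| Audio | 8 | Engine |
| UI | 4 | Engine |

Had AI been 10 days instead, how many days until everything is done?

16

As given, the longest chain is Engine→Balance→Localize = 3+9+4 = 16, so the finish is 16 days.
AI has 9 days of float (longest path through it is 7).
The critical path is still Engine→Balance→Localize; finish is now 16 days.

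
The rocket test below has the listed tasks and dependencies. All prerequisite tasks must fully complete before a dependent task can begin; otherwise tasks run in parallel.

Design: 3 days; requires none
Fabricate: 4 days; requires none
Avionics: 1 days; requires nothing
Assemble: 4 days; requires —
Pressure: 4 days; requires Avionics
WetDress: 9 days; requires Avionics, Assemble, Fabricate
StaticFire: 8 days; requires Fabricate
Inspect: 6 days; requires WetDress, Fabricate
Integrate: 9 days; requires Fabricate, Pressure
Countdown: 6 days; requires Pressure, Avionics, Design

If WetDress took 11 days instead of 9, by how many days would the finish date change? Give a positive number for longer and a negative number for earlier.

2

Actual critical path: Fabricate→WetDress→Inspect = 4+9+6 = 19 ⇒ 19 days.
Since WetDress is critical, the +2 change carries straight to that chain (now 21 days).
The critical path is still Fabricate→WetDress→Inspect; finish is now 21 days.
Change in finish: 21 − 19 = +2 days.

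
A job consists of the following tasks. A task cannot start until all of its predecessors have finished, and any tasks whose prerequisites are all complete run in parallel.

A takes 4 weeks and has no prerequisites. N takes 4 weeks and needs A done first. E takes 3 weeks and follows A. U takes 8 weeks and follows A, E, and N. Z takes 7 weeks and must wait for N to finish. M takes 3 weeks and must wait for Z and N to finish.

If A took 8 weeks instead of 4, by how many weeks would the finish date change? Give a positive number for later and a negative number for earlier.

Baseline: A→N→Z→M = 4+4+7+3 = 18 → 18 weeks.
Since A is critical, the +4 change carries straight to that chain (now 22 weeks).
That remains the longest chain; total 22 weeks.
Change in finish: 22 − 18 = +4 weeks.

4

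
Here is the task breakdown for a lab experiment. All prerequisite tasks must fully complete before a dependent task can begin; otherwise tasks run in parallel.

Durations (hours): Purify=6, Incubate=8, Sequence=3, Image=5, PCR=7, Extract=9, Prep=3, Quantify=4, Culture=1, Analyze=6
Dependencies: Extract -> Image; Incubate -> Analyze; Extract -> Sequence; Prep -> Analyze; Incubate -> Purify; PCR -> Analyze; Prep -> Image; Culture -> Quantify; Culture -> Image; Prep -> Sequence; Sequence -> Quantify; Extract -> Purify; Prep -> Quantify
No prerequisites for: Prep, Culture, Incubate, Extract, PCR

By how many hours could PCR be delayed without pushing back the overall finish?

3

The longest chain is Extract→Sequence→Quantify = 9+3+4 = 16; overall finish 16 hours.
Longest path through PCR: 13 hours (earliest finish 7, latest finish 10).
Float = 16 − 13 = 3.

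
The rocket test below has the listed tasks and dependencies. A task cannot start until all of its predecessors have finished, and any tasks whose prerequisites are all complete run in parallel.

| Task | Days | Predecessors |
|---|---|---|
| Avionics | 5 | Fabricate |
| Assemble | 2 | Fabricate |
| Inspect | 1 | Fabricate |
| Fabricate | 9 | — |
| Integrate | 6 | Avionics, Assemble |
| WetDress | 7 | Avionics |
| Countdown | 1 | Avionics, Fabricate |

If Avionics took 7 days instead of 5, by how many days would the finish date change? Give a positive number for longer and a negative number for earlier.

2

Critical path before the change: Fabricate→Avionics→WetDress = 9+5+7 = 21 giving 21 days.
Avionics is on the critical path; changing it to 7 makes that path 23 days.
No other chain overtakes it, so the finish is 23 days.
Change in finish: 23 − 21 = +2 days.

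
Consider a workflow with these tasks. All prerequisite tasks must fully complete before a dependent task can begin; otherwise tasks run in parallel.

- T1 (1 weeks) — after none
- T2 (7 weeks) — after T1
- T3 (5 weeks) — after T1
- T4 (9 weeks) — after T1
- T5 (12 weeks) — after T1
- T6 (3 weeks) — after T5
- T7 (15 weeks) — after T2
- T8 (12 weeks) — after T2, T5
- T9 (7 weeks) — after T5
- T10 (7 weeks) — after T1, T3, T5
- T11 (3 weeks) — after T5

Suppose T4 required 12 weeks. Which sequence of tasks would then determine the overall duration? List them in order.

T1, T5, T8

Actual critical path: T1→T5→T8 = 1+12+12 = 25 ⇒ 25 weeks.
T4 is off the critical path — its longest chain is 10 weeks, giving 15 of slack.
No other chain overtakes it, so the finish is 25 weeks.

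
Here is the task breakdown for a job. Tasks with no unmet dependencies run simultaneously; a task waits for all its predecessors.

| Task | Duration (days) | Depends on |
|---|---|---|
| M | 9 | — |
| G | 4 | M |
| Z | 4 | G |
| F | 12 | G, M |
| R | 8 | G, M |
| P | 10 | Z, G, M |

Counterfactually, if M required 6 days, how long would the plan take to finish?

Baseline: M→G→Z→P = 9+4+4+10 = 27 → 27 days.
Since M is critical, the -3 change carries straight to that chain (now 24 days).
No other chain overtakes it, so the finish is 24 days.

24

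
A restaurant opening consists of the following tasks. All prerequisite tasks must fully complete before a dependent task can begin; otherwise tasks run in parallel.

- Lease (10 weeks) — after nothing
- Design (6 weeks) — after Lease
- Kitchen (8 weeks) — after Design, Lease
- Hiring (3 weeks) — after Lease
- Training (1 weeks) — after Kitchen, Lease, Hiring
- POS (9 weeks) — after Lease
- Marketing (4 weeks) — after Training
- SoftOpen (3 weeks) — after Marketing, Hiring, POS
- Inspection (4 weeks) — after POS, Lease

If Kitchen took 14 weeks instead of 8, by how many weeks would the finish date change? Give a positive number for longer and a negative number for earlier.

6

Critical path before the change: Lease→Design→Kitchen→Training→Marketing→SoftOpen = 10+6+8+1+4+3 = 32 giving 32 weeks.
Kitchen is on the critical path; changing it to 14 makes that path 38 weeks.
No other chain overtakes it, so the finish is 38 weeks.
Change in finish: 38 − 32 = +6 weeks.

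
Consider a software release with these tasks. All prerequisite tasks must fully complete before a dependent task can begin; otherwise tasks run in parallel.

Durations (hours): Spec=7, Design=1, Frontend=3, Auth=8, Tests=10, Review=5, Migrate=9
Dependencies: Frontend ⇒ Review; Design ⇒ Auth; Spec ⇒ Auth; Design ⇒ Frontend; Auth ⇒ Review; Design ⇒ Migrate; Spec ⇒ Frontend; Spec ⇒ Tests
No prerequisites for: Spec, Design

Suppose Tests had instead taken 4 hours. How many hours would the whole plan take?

Baseline: Spec→Auth→Review = 7+8+5 = 20 → 20 hours.
Tests has 3 hours of float (longest path through it is 17).
That remains the longest chain; total 20 hours.

20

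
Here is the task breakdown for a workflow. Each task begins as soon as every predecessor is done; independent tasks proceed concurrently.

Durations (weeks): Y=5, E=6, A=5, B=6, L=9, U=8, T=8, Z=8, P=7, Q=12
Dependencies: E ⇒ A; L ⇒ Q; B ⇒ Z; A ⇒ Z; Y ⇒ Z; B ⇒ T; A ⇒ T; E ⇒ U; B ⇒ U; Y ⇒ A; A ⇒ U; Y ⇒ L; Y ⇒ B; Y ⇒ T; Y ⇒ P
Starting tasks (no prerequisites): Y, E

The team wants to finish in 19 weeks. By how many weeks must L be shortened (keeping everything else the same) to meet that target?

7

Current finish: 26 weeks; target: 19.
L is on every critical path, so each week cut from L cuts the finish by one (this holds down to a finish of 19).
Need 26 − 19 = 7 weeks off L → L becomes 2 weeks, finish becomes 19.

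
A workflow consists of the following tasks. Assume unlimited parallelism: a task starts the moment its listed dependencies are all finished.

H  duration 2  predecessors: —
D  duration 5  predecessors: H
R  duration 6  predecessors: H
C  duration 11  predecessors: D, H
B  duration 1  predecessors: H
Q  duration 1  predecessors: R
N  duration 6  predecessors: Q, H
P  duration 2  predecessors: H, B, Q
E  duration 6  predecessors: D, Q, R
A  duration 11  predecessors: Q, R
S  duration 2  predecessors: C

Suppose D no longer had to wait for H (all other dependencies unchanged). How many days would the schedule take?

20

With the dependency in place, H→D→C→S = 2+5+11+2 = 20 sets the finish at 20 days.
Without H→D, D's earliest start moves from 2 to 0.
After: H→R→Q→A = 2+6+1+11 = 20 → 20 days.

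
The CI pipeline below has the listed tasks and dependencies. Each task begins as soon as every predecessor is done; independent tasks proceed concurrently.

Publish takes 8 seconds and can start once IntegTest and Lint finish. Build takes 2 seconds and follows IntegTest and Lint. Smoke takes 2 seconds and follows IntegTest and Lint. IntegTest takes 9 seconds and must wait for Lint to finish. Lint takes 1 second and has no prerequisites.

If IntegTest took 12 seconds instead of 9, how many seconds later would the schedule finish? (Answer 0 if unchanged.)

3

Actual critical path: Lint→IntegTest→Publish = 1+9+8 = 18 ⇒ 18 seconds.
IntegTest is on the critical path; changing it to 12 makes that path 21 seconds.
That remains the longest chain; total 21 seconds.
Change in finish: 21 − 18 = +3 seconds.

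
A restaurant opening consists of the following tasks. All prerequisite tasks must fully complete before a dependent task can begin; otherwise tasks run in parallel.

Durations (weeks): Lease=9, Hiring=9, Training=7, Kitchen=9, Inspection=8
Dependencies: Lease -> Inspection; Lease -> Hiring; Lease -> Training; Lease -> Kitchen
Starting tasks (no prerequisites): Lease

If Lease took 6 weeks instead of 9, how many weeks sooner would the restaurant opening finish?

Baseline: Lease→Kitchen = 9+9 = 18 → 18 weeks.
Since Lease is critical, the -3 change carries straight to that chain (now 15 weeks).
No other chain overtakes it, so the finish is 15 weeks.
Change in finish: 15 − 18 = -3 weeks.

3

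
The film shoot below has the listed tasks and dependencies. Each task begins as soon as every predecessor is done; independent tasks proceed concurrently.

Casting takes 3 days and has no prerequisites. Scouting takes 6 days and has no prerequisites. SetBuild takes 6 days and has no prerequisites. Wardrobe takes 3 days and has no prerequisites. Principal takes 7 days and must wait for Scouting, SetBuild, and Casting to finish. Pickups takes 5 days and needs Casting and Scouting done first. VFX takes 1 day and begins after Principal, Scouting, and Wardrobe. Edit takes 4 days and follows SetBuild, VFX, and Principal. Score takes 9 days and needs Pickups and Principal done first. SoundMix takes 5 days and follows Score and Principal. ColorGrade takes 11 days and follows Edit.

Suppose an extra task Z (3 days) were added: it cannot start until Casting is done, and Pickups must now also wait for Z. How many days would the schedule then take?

29

Originally the schedule takes 29 days.
With Z inserted, Pickups now waits for max(Casting, Scouting, Z).
New critical path: Scouting→Principal→VFX→Edit→ColorGrade = 6+7+1+4+11 = 29 ⇒ 29 days.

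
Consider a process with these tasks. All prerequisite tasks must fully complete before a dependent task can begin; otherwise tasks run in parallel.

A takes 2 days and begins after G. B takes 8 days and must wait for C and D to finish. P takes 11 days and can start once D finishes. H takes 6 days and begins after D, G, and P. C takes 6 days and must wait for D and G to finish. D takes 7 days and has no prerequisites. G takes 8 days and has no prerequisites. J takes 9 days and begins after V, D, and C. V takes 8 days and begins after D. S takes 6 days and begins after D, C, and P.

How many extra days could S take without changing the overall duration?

0

D→V→J = 7+8+9 = 24 sets the makespan at 24 days.
The longest chain containing S totals 24 days.
Slack of S = 18 − 18 = 0 days.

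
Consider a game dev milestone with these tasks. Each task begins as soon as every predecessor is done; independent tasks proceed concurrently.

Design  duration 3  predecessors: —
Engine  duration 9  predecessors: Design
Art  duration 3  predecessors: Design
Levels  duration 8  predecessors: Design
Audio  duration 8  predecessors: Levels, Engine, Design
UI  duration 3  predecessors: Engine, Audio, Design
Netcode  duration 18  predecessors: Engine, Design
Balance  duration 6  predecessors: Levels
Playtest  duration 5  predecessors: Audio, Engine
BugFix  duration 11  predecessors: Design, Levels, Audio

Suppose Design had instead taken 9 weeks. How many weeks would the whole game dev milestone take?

Actual critical path: Design→Engine→Audio→BugFix = 3+9+8+11 = 31 ⇒ 31 weeks.
Design lies on that path, so at 9 weeks the path becomes 37 weeks.
The critical path is still Design→Engine→Audio→BugFix; finish is now 37 weeks.

37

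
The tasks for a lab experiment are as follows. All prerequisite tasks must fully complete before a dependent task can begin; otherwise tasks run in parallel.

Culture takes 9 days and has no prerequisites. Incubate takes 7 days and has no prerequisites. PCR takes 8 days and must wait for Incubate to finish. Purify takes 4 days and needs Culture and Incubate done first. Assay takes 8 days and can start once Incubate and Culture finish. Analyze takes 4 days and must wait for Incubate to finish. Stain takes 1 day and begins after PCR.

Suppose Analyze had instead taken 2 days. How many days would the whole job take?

Baseline: Culture→Assay = 9+8 = 17 → 17 days.
The longest path through Analyze is only 11 days, so Analyze has float 6.
That remains the longest chain; total 17 days.

17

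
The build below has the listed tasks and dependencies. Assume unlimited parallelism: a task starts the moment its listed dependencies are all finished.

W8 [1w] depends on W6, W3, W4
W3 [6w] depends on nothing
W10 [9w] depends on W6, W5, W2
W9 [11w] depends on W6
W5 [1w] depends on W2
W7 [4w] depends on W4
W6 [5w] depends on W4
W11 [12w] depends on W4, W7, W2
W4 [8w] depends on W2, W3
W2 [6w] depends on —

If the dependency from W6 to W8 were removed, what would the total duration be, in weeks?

Original critical path: W2→W4→W6→W9 = 6+8+5+11 = 30 ⇒ 30 weeks.
Without W6→W8, W8's earliest start moves from 19 to 14.
New critical path: W2→W4→W6→W9 = 6+8+5+11 = 30 ⇒ 30 weeks.

30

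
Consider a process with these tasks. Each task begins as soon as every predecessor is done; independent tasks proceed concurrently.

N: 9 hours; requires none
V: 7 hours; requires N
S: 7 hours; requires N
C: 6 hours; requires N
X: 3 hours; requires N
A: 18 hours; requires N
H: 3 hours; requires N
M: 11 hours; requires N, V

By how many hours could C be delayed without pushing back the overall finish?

12

Critical path: N→V→M = 9+7+11 = 27, so the finish is 27 hours.
The longest chain containing C totals 15 hours.
Float = 27 − 15 = 12.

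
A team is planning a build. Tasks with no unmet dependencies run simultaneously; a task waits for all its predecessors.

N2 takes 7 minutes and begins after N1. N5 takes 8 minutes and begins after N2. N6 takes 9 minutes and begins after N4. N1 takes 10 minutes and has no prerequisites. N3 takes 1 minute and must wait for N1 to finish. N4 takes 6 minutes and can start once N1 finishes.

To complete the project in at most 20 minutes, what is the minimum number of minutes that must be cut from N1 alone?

Current finish: 25 minutes; target: 20.
N1 is on every critical path, so each minute cut from N1 cuts the finish by one (this holds down to a finish of 16).
Need 25 − 20 = 5 minutes off N1 → N1 becomes 5 minutes, finish becomes 20.

5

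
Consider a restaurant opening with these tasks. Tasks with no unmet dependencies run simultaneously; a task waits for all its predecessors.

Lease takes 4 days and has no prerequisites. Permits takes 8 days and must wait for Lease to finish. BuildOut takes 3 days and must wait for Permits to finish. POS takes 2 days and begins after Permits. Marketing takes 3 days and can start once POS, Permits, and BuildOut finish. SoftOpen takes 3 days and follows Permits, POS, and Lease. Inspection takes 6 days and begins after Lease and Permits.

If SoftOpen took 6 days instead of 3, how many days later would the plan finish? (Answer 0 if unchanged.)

Actual critical path: Lease→Permits→BuildOut→Marketing = 4+8+3+3 = 18 ⇒ 18 days.
SoftOpen has 1 day of float (longest path through it is 17).
Now Lease→Permits→POS→SoftOpen = 4+8+2+6 = 20 is longest, so the finish becomes 20 days.
Change in finish: 20 − 18 = +2 days.

2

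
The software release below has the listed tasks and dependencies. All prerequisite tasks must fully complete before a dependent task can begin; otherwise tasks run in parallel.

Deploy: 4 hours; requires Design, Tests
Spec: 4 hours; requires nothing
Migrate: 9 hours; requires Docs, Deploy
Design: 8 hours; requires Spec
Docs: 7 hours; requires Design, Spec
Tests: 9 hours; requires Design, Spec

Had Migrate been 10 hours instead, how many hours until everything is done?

Baseline: Spec→Design→Tests→Deploy→Migrate = 4+8+9+4+9 = 34 → 34 hours.
Migrate lies on that path, so at 10 hours the path becomes 35 hours.
That remains the longest chain; total 35 hours.

35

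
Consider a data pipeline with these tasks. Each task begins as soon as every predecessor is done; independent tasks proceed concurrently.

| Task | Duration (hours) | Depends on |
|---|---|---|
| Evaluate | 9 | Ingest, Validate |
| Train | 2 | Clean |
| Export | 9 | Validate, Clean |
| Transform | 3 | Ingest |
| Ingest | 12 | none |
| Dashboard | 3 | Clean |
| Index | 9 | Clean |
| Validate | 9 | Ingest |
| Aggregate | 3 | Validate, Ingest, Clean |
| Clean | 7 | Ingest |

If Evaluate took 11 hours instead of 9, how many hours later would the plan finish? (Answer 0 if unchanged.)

2

As given, the longest chain is Ingest→Validate→Evaluate = 12+9+9 = 30, so the finish is 30 hours.
Since Evaluate is critical, the +2 change carries straight to that chain (now 32 hours).
The critical path is still Ingest→Validate→Evaluate; finish is now 32 hours.
Change in finish: 32 − 30 = +2 hours.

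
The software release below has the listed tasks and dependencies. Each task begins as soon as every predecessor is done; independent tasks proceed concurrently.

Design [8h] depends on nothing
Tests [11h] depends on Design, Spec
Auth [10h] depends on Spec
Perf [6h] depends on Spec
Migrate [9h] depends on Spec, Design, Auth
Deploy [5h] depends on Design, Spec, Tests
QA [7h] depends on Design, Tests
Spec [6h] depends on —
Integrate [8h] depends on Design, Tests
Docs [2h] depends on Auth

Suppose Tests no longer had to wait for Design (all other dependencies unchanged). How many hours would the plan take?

25

Before: longest chain Design→Tests→Integrate = 8+11+8 = 27, finish 27.
Without Design→Tests, Tests's earliest start moves from 8 to 6.
New critical path: Spec→Auth→Migrate = 6+10+9 = 25 ⇒ 25 hours.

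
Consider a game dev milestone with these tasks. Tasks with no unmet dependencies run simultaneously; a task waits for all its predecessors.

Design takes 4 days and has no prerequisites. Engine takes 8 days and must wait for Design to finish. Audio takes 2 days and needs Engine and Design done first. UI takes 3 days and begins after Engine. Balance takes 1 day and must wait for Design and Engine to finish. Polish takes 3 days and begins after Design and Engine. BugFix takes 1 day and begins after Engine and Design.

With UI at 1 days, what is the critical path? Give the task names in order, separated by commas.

Design, Engine, Polish

Baseline: Design→Engine→UI = 4+8+3 = 15 → 15 days.
UI is on the critical path; changing it to 1 makes that path 13 days.
The binding chain switches to Design→Engine→Polish = 4+8+3 = 15; finish 15 days.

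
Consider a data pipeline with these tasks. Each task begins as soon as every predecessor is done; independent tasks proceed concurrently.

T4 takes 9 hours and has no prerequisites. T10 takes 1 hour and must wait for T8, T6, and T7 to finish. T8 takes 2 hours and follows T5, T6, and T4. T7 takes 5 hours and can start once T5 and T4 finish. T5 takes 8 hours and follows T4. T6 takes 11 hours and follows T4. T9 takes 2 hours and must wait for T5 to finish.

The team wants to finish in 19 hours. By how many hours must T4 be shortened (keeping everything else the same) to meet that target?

Current finish: 23 hours; target: 19.
T4 is on every critical path, so each hour cut from T4 cuts the finish by one (this holds down to a finish of 15).
Need 23 − 19 = 4 hours off T4 → T4 becomes 5 hours, finish becomes 19.

4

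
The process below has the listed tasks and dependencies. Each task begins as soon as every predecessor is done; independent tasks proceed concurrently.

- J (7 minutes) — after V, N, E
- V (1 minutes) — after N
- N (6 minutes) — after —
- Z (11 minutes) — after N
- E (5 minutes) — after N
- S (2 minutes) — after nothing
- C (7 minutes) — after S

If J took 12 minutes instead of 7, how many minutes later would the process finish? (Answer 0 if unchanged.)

5

As given, the longest chain is N→E→J = 6+5+7 = 18, so the finish is 18 minutes.
Since J is critical, the +5 change carries straight to that chain (now 23 minutes).
No other chain overtakes it, so the finish is 23 minutes.
Change in finish: 23 − 18 = +5 minutes.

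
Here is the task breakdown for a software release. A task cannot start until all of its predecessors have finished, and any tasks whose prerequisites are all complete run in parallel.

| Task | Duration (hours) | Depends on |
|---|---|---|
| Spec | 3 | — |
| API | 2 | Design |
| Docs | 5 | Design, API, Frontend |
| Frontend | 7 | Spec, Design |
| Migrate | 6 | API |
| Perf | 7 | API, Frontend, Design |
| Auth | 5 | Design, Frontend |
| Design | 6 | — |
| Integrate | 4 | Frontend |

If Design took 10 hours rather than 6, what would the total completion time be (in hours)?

24

Baseline: Design→Frontend→Perf = 6+7+7 = 20 → 20 hours.
Design is on the critical path; changing it to 10 makes that path 24 hours.
That remains the longest chain; total 24 hours.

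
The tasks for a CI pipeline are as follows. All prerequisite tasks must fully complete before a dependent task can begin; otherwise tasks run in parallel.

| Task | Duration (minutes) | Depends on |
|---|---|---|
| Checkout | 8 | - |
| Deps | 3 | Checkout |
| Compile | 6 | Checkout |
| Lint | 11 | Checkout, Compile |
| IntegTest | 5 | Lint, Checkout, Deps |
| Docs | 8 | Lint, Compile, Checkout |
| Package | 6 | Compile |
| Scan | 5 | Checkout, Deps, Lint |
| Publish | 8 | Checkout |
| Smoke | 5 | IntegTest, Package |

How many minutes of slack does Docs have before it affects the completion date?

2

The longest chain is Checkout→Compile→Lint→IntegTest→Smoke = 8+6+11+5+5 = 35; overall finish 35 minutes.
Longest path through Docs: 33 minutes (earliest finish 33, latest finish 35).
So Docs can slip 35 − 33 = 2 minutes.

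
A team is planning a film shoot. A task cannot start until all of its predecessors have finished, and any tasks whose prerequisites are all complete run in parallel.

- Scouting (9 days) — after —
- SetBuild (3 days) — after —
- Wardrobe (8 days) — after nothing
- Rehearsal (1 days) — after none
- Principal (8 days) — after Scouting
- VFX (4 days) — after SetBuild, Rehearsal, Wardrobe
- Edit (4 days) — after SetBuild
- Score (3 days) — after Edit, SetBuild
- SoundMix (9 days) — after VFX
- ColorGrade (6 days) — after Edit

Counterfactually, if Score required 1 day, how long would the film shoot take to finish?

Critical path before the change: Wardrobe→VFX→SoundMix = 8+4+9 = 21 giving 21 days.
The longest path through Score is only 10 days, so Score has float 11.
No other chain overtakes it, so the finish is 21 days.

21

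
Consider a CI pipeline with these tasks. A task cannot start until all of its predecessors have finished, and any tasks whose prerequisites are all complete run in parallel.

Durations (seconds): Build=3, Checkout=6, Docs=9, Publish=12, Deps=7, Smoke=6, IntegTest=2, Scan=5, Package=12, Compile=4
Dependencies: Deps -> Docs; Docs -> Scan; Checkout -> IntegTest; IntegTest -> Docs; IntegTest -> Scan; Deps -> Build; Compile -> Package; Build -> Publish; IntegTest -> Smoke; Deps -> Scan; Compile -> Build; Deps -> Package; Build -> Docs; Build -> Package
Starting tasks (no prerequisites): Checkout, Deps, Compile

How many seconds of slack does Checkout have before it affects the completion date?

2

Deps→Build→Docs→Scan = 7+3+9+5 = 24 sets the makespan at 24 seconds.
Longest path through Checkout: 22 seconds (earliest finish 6, latest finish 8).
Float = 24 − 22 = 2.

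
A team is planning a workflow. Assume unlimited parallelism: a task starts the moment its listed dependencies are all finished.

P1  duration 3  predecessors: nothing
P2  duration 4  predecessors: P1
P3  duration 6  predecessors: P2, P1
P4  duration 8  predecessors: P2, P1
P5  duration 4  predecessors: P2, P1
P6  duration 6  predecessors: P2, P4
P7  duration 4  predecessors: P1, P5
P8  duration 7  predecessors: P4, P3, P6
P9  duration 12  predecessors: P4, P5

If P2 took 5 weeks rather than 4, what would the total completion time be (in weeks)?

Actual critical path: P1→P2→P4→P6→P8 = 3+4+8+6+7 = 28 ⇒ 28 weeks.
Since P2 is critical, the +1 change carries straight to that chain (now 29 weeks).
The critical path is still P1→P2→P4→P6→P8; finish is now 29 weeks.

29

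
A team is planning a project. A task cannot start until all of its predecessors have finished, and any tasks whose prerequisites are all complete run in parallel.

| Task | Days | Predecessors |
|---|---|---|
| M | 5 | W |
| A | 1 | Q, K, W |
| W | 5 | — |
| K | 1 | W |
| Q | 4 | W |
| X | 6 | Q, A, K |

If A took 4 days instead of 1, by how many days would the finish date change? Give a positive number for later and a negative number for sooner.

The binding path is W→Q→A→X = 5+4+1+6 = 16; finish at 16 days.
Since A is critical, the +3 change carries straight to that chain (now 19 days).
That remains the longest chain; total 19 days.
Change in finish: 19 − 16 = +3 days.

3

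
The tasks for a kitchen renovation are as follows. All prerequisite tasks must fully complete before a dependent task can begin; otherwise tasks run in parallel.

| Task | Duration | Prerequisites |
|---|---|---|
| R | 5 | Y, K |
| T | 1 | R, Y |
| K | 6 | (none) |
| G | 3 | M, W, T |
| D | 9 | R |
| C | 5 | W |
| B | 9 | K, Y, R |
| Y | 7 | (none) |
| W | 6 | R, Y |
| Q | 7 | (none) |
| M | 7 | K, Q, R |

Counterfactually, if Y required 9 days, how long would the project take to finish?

25

As given, the longest chain is Y→R→W→C = 7+5+6+5 = 23, so the finish is 23 days.
Y lies on that path, so at 9 days the path becomes 25 days.
The critical path is still Y→R→W→C; finish is now 25 days.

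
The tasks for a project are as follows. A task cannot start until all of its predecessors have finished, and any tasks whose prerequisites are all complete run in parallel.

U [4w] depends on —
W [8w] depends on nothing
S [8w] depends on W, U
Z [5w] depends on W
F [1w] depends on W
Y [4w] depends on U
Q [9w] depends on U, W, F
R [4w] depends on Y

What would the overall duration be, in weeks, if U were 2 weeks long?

18

Baseline: W→F→Q = 8+1+9 = 18 → 18 weeks.
The longest path through U is only 13 weeks, so U has float 5.
That remains the longest chain; total 18 weeks.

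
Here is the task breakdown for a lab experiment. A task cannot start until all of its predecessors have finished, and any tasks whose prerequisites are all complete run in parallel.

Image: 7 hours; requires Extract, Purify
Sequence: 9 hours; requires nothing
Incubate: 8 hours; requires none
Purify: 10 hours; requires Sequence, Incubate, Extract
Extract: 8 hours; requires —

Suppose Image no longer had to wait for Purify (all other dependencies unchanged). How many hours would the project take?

19

Before: longest chain Sequence→Purify→Image = 9+10+7 = 26, finish 26.
Without Purify→Image, Image's earliest start moves from 19 to 8.
New critical path: Sequence→Purify = 9+10 = 19 ⇒ 19 hours.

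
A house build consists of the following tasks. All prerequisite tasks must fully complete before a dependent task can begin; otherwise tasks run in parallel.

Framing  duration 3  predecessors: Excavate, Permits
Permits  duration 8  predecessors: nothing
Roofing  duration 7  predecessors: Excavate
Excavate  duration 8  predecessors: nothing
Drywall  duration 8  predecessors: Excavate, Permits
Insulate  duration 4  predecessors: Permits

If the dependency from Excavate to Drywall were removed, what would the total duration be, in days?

16

Original critical path: Permits→Drywall = 8+8 = 16 ⇒ 16 days.
Dropping Excavate→Drywall doesn't change Drywall's earliest start (8); another predecessor still binds.
New critical path: Permits→Drywall = 8+8 = 16 ⇒ 16 days.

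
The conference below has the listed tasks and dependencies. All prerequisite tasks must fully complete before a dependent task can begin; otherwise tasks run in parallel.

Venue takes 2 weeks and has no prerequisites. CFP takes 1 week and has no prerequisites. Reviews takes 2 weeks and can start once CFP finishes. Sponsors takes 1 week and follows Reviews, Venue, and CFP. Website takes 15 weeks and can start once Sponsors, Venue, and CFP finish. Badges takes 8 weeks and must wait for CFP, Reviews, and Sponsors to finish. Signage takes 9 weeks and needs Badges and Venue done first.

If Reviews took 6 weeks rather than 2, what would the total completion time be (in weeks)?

The binding path is CFP→Reviews→Sponsors→Badges→Signage = 1+2+1+8+9 = 21; finish at 21 weeks.
Reviews lies on that path, so at 6 weeks the path becomes 25 weeks.
No other chain overtakes it, so the finish is 25 weeks.

25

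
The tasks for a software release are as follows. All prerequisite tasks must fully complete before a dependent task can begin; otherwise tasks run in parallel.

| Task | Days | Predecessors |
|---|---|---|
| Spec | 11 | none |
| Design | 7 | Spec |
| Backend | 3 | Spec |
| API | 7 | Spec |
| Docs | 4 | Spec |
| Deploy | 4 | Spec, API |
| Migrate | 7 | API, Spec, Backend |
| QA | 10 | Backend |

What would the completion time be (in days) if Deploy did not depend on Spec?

25

Before: longest chain Spec→API→Migrate = 11+7+7 = 25, finish 25.
Dropping Spec→Deploy doesn't change Deploy's earliest start (18); another predecessor still binds.
The longest chain is now Spec→API→Migrate = 11+7+7 = 25, so the schedule takes 25 days.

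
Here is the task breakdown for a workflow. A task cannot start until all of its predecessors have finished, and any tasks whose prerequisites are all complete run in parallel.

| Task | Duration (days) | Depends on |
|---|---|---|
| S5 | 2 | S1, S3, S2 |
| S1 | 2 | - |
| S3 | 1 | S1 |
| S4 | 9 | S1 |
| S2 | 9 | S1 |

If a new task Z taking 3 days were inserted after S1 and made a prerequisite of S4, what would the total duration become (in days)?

Originally the job takes 13 days.
With Z inserted, S4 now waits for max(S1, Z).
New critical path: S1→Z→S4 = 2+3+9 = 14 ⇒ 14 days.

14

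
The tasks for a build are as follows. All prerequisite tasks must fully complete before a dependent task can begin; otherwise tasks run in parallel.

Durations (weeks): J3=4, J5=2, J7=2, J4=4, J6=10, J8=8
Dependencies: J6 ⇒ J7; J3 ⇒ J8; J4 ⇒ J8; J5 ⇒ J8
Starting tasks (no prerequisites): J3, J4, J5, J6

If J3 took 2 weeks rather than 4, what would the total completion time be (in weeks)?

The binding path is J3→J8 = 4+8 = 12; finish at 12 weeks.
Since J3 is critical, the -2 change carries straight to that chain (now 10 weeks).
New critical path: J4→J8 = 4+8 = 12 ⇒ 12 weeks.

12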